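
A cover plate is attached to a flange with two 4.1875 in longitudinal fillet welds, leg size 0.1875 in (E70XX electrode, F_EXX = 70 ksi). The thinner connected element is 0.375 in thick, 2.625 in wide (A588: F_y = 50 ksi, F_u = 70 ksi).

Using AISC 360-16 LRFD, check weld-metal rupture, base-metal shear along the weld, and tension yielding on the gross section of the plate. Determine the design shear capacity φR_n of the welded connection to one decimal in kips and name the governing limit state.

35.0 kips (weld metal governs)

Weld metal: throat = 0.707×0.1875 = 0.13256 in, L = 2×4.1875 = 8.375 in. φR_n = 0.75 × 0.6 × 70 × 0.13256 × 8.375 = 35.0 kips.
Base metal shear (0.375 in plate): yield φR_n = 1.0×0.6×50×0.375×8.375 = 94.2 kips; rupture φR_n = 0.75×0.6×70×0.375×8.375 = 98.9 kips; take 94.2 kips (yield).
Tension yield (gross): A_g = 2.625×0.375 = 0.98438 in². φR_n = 0.90 × 50 × 0.98438 = 44.3 kips.
Governing: min(35.0, 94.2, 44.3) = 35.0 kips → weld metal.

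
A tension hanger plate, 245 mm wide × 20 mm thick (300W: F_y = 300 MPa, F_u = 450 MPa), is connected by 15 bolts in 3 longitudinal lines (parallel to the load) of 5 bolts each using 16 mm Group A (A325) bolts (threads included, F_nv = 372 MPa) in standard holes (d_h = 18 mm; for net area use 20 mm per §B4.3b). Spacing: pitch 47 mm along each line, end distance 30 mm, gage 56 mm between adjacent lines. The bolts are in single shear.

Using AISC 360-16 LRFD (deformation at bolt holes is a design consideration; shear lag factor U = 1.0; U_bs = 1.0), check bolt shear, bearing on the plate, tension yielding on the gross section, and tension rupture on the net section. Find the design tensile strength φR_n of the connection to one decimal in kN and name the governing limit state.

841.4 kN (bolt shear governs)

Bolt shear: A_b = π(16)²/4 = 201.06 mm². φR_n = 0.75 × 372 × 201.06 × 15 × 1 = 841.4 kN.
Bearing (20 mm plate, F_u = 450 MPa): end bolts L_c = 30 − 18/2 = 21, R_n = min(1.2×21×20×450, 2.4×16×20×450) = 226.8 kN/bolt; interior L_c = 47 − 18 = 29, R_n = 313.2 kN/bolt. φR_n = 0.75 × (3×226.8 + 12×313.2) = 3329.1 kN.
Tension yield (gross): A_g = 245×20 = 4900 mm². φR_n = 0.90 × 300 × 4900 = 1323.0 kN.
Tension rupture (net): A_n = (245 − 3×20)×20 = 3700 mm² (U = 1.0, A_e = A_n). φR_n = 0.75 × 450 × 3700 = 1248.8 kN.
Governing: min(841.4, 3329.1, 1323.0, 1248.8) = 841.4 kN → bolt shear.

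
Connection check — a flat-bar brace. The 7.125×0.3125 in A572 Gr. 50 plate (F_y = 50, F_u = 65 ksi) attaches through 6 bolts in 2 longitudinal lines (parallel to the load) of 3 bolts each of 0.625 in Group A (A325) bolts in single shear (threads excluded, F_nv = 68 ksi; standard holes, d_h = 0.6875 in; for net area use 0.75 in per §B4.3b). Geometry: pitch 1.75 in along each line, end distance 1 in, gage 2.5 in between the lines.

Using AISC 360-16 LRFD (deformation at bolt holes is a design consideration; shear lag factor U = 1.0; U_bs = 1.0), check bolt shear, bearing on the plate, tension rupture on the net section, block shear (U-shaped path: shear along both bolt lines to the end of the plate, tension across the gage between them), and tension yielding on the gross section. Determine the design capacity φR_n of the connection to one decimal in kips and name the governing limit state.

74.6 kips (block shear governs)

Bolt shear: A_b = π(0.625)²/4 = 0.3068 in². φR_n = 0.75 × 68 × 0.3068 × 6 × 1 = 93.9 kips.
Bearing (0.3125 in plate, F_u = 65 ksi): end bolts L_c = 1 − 0.6875/2 = 0.65625, R_n = min(1.2×0.65625×0.3125×65, 2.4×0.625×0.3125×65) = 15.996 kips/bolt; interior L_c = 1.75 − 0.6875 = 1.0625, R_n = 25.898 kips/bolt. φR_n = 0.75 × (2×15.996 + 4×25.898) = 101.7 kips.
Tension rupture (net): A_n = (7.125 − 2×0.75)×0.3125 = 1.7578 in² (U = 1.0, A_e = A_n). φR_n = 0.75 × 65 × 1.7578 = 85.7 kips.
Block shear: shear path 2×[1+2×1.75] = 2×4.5 in, A_gv = 2.8125, A_nv = 2×(4.5 − 2.5×0.75)×0.3125 = 1.6406 in²; tension across gage: (2.5 − 1×0.75)×0.3125 = 0.54688 in². R_n = min(0.6×65×1.6406, 0.6×50×2.8125) + 1.0×65×0.54688 = min(63.983, 84.375) + 35.547 = 99.53 kips. φR_n = 0.75 × 99.53 = 74.6 kips.
Tension yield (gross): A_g = 7.125×0.3125 = 2.2266 in². φR_n = 0.90 × 50 × 2.2266 = 100.2 kips.
Governing: min(93.9, 101.7, 85.7, 74.6, 100.2) = 74.6 kips → block shear.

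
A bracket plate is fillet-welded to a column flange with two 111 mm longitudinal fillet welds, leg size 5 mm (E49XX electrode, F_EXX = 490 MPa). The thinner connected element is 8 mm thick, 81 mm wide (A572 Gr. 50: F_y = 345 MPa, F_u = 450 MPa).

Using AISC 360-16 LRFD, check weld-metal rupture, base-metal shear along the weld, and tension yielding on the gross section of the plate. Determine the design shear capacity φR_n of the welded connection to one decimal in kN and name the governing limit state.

173.0 kN (weld metal governs)

Weld metal: throat = 0.707×5 = 3.535 mm, L = 2×111 = 222 mm. φR_n = 0.75 × 0.6 × 490 × 3.535 × 222 = 173.0 kN.
Base metal shear (8 mm plate): yield φR_n = 1.0×0.6×345×8×222 = 367.6 kN; rupture φR_n = 0.75×0.6×450×8×222 = 359.6 kN; take 359.6 kN (rupture).
Tension yield (gross): A_g = 81×8 = 648 mm². φR_n = 0.90 × 345 × 648 = 201.2 kN.
Governing: min(173.0, 359.6, 201.2) = 173.0 kN → weld metal.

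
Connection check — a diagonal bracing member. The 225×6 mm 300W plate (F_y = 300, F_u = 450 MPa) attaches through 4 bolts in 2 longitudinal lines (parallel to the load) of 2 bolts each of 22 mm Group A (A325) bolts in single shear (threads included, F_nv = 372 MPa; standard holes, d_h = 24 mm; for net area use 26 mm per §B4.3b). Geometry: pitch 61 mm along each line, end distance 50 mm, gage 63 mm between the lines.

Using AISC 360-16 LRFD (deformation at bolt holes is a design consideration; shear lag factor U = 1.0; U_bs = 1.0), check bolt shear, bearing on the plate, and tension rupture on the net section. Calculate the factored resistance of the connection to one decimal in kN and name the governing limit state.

Bolt shear: A_b = π(22)²/4 = 380.13 mm². φR_n = 0.75 × 372 × 380.13 × 4 × 1 = 424.2 kN.
Bearing (6 mm plate, F_u = 450 MPa): end bolts L_c = 50 − 24/2 = 38, R_n = min(1.2×38×6×450, 2.4×22×6×450) = 123.12 kN/bolt; interior L_c = 61 − 24 = 37, R_n = 119.88 kN/bolt. φR_n = 0.75 × (2×123.12 + 2×119.88) = 364.5 kN.
Tension rupture (net): A_n = (225 − 2×26)×6 = 1038 mm² (U = 1.0, A_e = A_n). φR_n = 0.75 × 450 × 1038 = 350.3 kN.
Governing: min(424.2, 364.5, 350.3) = 350.3 kN → net-section rupture.

350.3 kN (net-section rupture governs)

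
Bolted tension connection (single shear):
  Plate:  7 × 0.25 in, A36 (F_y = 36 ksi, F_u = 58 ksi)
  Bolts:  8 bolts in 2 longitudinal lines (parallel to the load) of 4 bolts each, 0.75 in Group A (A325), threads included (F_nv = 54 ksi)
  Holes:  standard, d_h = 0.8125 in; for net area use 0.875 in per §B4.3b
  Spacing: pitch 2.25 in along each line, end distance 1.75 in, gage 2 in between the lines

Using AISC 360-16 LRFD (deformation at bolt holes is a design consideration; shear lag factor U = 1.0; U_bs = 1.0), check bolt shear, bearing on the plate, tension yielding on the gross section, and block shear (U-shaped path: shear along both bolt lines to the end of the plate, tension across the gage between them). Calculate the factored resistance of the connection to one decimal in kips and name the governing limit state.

56.7 kips (gross-section yield governs)

Bolt shear: A_b = π(0.75)²/4 = 0.44179 in². φR_n = 0.75 × 54 × 0.44179 × 8 × 1 = 143.1 kips.
Bearing (0.25 in plate, F_u = 58 ksi): end bolts L_c = 1.75 − 0.8125/2 = 1.34375, R_n = min(1.2×1.34375×0.25×58, 2.4×0.75×0.25×58) = 23.381 kips/bolt; interior L_c = 2.25 − 0.8125 = 1.4375, R_n = 25.013 kips/bolt. φR_n = 0.75 × (2×23.381 + 6×25.013) = 147.6 kips.
Tension yield (gross): A_g = 7×0.25 = 1.75 in². φR_n = 0.90 × 36 × 1.75 = 56.7 kips.
Block shear: shear path 2×[1.75+3×2.25] = 2×8.5 in, A_gv = 4.25, A_nv = 2×(8.5 − 3.5×0.875)×0.25 = 2.7188 in²; tension across gage: (2 − 1×0.875)×0.25 = 0.28125 in². R_n = min(0.6×58×2.7188, 0.6×36×4.25) + 1.0×58×0.28125 = min(94.614, 91.8) + 16.313 = 108.11 kips. φR_n = 0.75 × 108.11 = 81.1 kips.
Governing: min(143.1, 147.6, 56.7, 81.1) = 56.7 kips → gross-section yield.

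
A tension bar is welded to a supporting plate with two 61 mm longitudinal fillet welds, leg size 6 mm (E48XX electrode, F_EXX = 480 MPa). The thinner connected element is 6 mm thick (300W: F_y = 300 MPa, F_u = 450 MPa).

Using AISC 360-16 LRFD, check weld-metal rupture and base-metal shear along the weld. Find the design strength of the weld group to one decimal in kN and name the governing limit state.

111.8 kN (weld metal governs)

Weld metal: throat = 0.707×6 = 4.242 mm, L = 2×61 = 122 mm. φR_n = 0.75 × 0.6 × 480 × 4.242 × 122 = 111.8 kN.
Base metal shear (6 mm plate): yield φR_n = 1.0×0.6×300×6×122 = 131.8 kN; rupture φR_n = 0.75×0.6×450×6×122 = 148.2 kN; take 131.8 kN (yield).
Governing: min(111.8, 131.8) = 111.8 kN → weld metal.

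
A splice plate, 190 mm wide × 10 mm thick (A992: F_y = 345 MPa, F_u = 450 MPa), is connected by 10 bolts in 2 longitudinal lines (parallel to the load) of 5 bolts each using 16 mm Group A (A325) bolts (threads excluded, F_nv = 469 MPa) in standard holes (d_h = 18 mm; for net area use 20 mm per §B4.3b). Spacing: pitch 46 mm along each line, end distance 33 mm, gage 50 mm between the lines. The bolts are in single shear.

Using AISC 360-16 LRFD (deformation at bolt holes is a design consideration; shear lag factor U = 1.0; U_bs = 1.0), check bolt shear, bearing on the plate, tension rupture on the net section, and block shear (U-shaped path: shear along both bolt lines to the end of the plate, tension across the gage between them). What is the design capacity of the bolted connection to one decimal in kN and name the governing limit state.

506.3 kN (net-section rupture governs)

Bolt shear: A_b = π(16)²/4 = 201.06 mm². φR_n = 0.75 × 469 × 201.06 × 10 × 1 = 707.2 kN.
Bearing (10 mm plate, F_u = 450 MPa): end bolts L_c = 33 − 18/2 = 24, R_n = min(1.2×24×10×450, 2.4×16×10×450) = 129.6 kN/bolt; interior L_c = 46 − 18 = 28, R_n = 151.2 kN/bolt. φR_n = 0.75 × (2×129.6 + 8×151.2) = 1101.6 kN.
Tension rupture (net): A_n = (190 − 2×20)×10 = 1500 mm² (U = 1.0, A_e = A_n). φR_n = 0.75 × 450 × 1500 = 506.3 kN.
Block shear: shear path 2×[33+4×46] = 2×217 mm, A_gv = 4340, A_nv = 2×(217 − 4.5×20)×10 = 2540 mm²; tension across gage: (50 − 1×20)×10 = 300 mm². R_n = min(0.6×450×2540, 0.6×345×4340) + 1.0×450×300 = min(685.8, 898.38) + 135 = 820.8 kN. φR_n = 0.75 × 820.8 = 615.6 kN.
Governing: min(707.2, 1101.6, 506.3, 615.6) = 506.3 kN → net-section rupture.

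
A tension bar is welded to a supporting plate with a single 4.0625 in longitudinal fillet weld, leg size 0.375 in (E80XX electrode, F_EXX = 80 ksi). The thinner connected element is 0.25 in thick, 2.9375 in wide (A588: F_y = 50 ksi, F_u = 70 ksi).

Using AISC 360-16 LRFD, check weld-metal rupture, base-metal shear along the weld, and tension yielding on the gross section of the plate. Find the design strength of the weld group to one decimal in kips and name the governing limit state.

Weld metal: throat = 0.707×0.375 = 0.26513 in, L = 4.0625 in. φR_n = 0.75 × 0.6 × 80 × 0.26513 × 4.0625 = 38.8 kips.
Base metal shear (0.25 in plate): yield φR_n = 1.0×0.6×50×0.25×4.0625 = 30.5 kips; rupture φR_n = 0.75×0.6×70×0.25×4.0625 = 32.0 kips; take 30.5 kips (yield).
Tension yield (gross): A_g = 2.9375×0.25 = 0.73438 in². φR_n = 0.90 × 50 × 0.73438 = 33.0 kips.
Governing: min(38.8, 30.5, 33.0) = 30.5 kips → base-metal shear.

30.5 kips (base-metal shear governs)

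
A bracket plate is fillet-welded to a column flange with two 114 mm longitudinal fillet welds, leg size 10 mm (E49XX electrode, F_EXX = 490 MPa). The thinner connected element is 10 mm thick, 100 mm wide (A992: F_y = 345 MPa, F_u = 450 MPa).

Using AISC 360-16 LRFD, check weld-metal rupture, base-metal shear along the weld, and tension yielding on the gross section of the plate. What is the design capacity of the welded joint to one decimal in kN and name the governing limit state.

Weld metal: throat = 0.707×10 = 7.07 mm, L = 2×114 = 228 mm. φR_n = 0.75 × 0.6 × 490 × 7.07 × 228 = 355.4 kN.
Base metal shear (10 mm plate): yield φR_n = 1.0×0.6×345×10×228 = 472.0 kN; rupture φR_n = 0.75×0.6×450×10×228 = 461.7 kN; take 461.7 kN (rupture).
Tension yield (gross): A_g = 100×10 = 1000 mm². φR_n = 0.90 × 345 × 1000 = 310.5 kN.
Governing: min(355.4, 461.7, 310.5) = 310.5 kN → gross-section yield.

310.5 kN (gross-section yield governs)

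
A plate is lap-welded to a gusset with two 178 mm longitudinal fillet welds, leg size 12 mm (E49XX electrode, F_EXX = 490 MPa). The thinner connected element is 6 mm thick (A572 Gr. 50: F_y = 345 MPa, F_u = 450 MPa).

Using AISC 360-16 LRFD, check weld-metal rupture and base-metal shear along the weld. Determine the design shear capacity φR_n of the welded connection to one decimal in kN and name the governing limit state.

432.5 kN (base-metal shear governs)

Weld metal: throat = 0.707×12 = 8.484 mm, L = 2×178 = 356 mm. φR_n = 0.75 × 0.6 × 490 × 8.484 × 356 = 666.0 kN.
Base metal shear (6 mm plate): yield φR_n = 1.0×0.6×345×6×356 = 442.2 kN; rupture φR_n = 0.75×0.6×450×6×356 = 432.5 kN; take 432.5 kN (rupture).
Governing: min(666.0, 432.5) = 432.5 kN → base-metal shear.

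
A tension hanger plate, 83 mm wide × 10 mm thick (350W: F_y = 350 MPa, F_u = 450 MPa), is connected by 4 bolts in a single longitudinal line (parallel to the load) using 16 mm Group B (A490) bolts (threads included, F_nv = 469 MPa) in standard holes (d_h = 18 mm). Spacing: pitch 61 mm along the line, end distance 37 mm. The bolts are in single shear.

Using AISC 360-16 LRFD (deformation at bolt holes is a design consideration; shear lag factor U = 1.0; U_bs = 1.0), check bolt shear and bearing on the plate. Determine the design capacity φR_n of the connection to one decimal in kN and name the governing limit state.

Bolt shear: A_b = π(16)²/4 = 201.06 mm². φR_n = 0.75 × 469 × 201.06 × 4 × 1 = 282.9 kN.
Bearing (10 mm plate, F_u = 450 MPa): end bolts L_c = 37 − 18/2 = 28, R_n = min(1.2×28×10×450, 2.4×16×10×450) = 151.2 kN/bolt; interior L_c = 61 − 18 = 43, R_n = 172.8 kN/bolt. φR_n = 0.75 × (1×151.2 + 3×172.8) = 502.2 kN.
Governing: min(282.9, 502.2) = 282.9 kN → bolt shear.

282.9 kN (bolt shear governs)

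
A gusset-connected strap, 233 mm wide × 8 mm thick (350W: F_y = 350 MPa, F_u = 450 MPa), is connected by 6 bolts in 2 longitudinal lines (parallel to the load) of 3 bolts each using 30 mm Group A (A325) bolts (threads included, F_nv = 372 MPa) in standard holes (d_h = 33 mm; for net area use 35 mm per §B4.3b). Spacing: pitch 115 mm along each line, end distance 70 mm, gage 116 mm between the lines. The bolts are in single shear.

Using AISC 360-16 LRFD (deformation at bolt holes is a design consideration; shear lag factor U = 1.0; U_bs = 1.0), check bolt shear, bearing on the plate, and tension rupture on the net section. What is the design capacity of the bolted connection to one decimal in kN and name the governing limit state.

440.1 kN (net-section rupture governs)

Bolt shear: A_b = π(30)²/4 = 706.86 mm². φR_n = 0.75 × 372 × 706.86 × 6 × 1 = 1183.3 kN.
Bearing (8 mm plate, F_u = 450 MPa): end bolts L_c = 70 − 33/2 = 53.5, R_n = min(1.2×53.5×8×450, 2.4×30×8×450) = 231.12 kN/bolt; interior L_c = 115 − 33 = 82, R_n = 259.2 kN/bolt. φR_n = 0.75 × (2×231.12 + 4×259.2) = 1124.3 kN.
Tension rupture (net): A_n = (233 − 2×35)×8 = 1304 mm² (U = 1.0, A_e = A_n). φR_n = 0.75 × 450 × 1304 = 440.1 kN.
Governing: min(1183.3, 1124.3, 440.1) = 440.1 kN → net-section rupture.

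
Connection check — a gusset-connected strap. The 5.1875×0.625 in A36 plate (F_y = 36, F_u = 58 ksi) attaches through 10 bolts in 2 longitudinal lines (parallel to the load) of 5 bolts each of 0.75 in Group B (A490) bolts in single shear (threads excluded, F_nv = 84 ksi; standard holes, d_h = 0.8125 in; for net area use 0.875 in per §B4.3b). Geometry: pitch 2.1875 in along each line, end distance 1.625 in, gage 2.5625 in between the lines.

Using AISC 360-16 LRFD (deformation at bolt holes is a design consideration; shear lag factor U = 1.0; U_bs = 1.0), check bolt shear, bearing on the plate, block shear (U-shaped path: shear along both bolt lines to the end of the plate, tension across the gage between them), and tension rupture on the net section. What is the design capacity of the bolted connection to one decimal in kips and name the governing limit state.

93.5 kips (net-section rupture governs)

Bolt shear: A_b = π(0.75)²/4 = 0.44179 in². φR_n = 0.75 × 84 × 0.44179 × 10 × 1 = 278.3 kips.
Bearing (0.625 in plate, F_u = 58 ksi): end bolts L_c = 1.625 − 0.8125/2 = 1.21875, R_n = min(1.2×1.21875×0.625×58, 2.4×0.75×0.625×58) = 53.016 kips/bolt; interior L_c = 2.1875 − 0.8125 = 1.375, R_n = 59.813 kips/bolt. φR_n = 0.75 × (2×53.016 + 8×59.813) = 438.4 kips.
Block shear: shear path 2×[1.625+4×2.1875] = 2×10.375 in, A_gv = 12.969, A_nv = 2×(10.375 − 4.5×0.875)×0.625 = 8.0469 in²; tension across gage: (2.5625 − 1×0.875)×0.625 = 1.0547 in². R_n = min(0.6×58×8.0469, 0.6×36×12.969) + 1.0×58×1.0547 = min(280.03, 280.13) + 61.173 = 341.2 kips. φR_n = 0.75 × 341.2 = 255.9 kips.
Tension rupture (net): A_n = (5.1875 − 2×0.875)×0.625 = 2.1484 in² (U = 1.0, A_e = A_n). φR_n = 0.75 × 58 × 2.1484 = 93.5 kips.
Governing: min(278.3, 438.4, 255.9, 93.5) = 93.5 kips → net-section rupture.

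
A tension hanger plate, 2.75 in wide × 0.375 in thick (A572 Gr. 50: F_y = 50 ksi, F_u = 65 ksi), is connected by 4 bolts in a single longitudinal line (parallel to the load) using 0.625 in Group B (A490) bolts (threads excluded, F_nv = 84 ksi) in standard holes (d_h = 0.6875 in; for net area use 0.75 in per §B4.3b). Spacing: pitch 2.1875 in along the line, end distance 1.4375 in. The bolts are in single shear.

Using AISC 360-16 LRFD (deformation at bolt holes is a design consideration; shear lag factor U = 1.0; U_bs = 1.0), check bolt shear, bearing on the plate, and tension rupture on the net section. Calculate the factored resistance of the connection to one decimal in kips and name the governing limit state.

36.6 kips (net-section rupture governs)

Bolt shear: A_b = π(0.625)²/4 = 0.3068 in². φR_n = 0.75 × 84 × 0.3068 × 4 × 1 = 77.3 kips.
Bearing (0.375 in plate, F_u = 65 ksi): end bolts L_c = 1.4375 − 0.6875/2 = 1.09375, R_n = min(1.2×1.09375×0.375×65, 2.4×0.625×0.375×65) = 31.992 kips/bolt; interior L_c = 2.1875 − 0.6875 = 1.5, R_n = 36.563 kips/bolt. φR_n = 0.75 × (1×31.992 + 3×36.563) = 106.3 kips.
Tension rupture (net): A_n = (2.75 − 1×0.75)×0.375 = 0.75 in² (U = 1.0, A_e = A_n). φR_n = 0.75 × 65 × 0.75 = 36.6 kips.
Governing: min(77.3, 106.3, 36.6) = 36.6 kips → net-section rupture.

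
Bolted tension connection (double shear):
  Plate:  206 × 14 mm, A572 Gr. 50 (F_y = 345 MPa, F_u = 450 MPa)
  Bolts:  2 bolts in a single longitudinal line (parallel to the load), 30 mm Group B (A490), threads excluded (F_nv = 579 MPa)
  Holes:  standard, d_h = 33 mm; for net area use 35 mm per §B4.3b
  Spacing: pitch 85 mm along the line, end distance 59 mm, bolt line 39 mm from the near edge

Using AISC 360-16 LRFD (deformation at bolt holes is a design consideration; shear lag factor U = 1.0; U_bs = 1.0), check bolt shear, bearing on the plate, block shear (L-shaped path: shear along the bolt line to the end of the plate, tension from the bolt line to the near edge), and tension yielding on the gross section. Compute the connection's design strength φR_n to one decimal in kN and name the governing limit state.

361.0 kN (block shear governs)

Bolt shear: A_b = π(30)²/4 = 706.86 mm². φR_n = 0.75 × 579 × 706.86 × 2 × 2 = 1227.8 kN.
Bearing (14 mm plate, F_u = 450 MPa): end bolts L_c = 59 − 33/2 = 42.5, R_n = min(1.2×42.5×14×450, 2.4×30×14×450) = 321.3 kN/bolt; interior L_c = 85 − 33 = 52, R_n = 393.12 kN/bolt. φR_n = 0.75 × (1×321.3 + 1×393.12) = 535.8 kN.
Block shear: shear path 1×[59+1×85] = 1×144 mm, A_gv = 2016, A_nv = 1×(144 − 1.5×35)×14 = 1281 mm²; tension to near edge: (39 − 0.5×35)×14 = 301 mm². R_n = min(0.6×450×1281, 0.6×345×2016) + 1.0×450×301 = min(345.87, 417.31) + 135.45 = 481.32 kN. φR_n = 0.75 × 481.32 = 361.0 kN.
Tension yield (gross): A_g = 206×14 = 2884 mm². φR_n = 0.90 × 345 × 2884 = 895.5 kN.
Governing: min(1227.8, 535.8, 361.0, 895.5) = 361.0 kN → block shear.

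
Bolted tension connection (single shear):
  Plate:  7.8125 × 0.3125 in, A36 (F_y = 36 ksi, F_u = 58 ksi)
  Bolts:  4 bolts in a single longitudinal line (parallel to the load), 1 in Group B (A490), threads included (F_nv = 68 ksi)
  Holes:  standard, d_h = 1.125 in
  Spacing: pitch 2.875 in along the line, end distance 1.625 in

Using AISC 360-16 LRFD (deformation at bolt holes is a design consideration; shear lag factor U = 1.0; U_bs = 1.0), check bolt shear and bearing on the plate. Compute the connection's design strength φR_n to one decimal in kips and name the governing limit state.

Bolt shear: A_b = π(1)²/4 = 0.7854 in². φR_n = 0.75 × 68 × 0.7854 × 4 × 1 = 160.2 kips.
Bearing (0.3125 in plate, F_u = 58 ksi): end bolts L_c = 1.625 − 1.125/2 = 1.0625, R_n = min(1.2×1.0625×0.3125×58, 2.4×1×0.3125×58) = 23.109 kips/bolt; interior L_c = 2.875 − 1.125 = 1.75, R_n = 38.063 kips/bolt. φR_n = 0.75 × (1×23.109 + 3×38.063) = 103.0 kips.
Governing: min(160.2, 103.0) = 103.0 kips → bearing.

103.0 kips (bearing governs)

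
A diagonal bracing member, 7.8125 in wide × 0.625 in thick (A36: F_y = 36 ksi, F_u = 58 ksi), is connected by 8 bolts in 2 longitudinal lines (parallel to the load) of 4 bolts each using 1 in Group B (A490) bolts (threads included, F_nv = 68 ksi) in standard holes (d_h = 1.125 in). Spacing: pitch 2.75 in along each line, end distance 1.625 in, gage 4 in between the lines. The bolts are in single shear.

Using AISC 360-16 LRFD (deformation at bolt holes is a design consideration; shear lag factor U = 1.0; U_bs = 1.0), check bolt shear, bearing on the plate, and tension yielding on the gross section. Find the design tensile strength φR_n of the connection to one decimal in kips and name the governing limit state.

158.2 kips (gross-section yield governs)

Bolt shear: A_b = π(1)²/4 = 0.7854 in². φR_n = 0.75 × 68 × 0.7854 × 8 × 1 = 320.4 kips.
Bearing (0.625 in plate, F_u = 58 ksi): end bolts L_c = 1.625 − 1.125/2 = 1.0625, R_n = min(1.2×1.0625×0.625×58, 2.4×1×0.625×58) = 46.219 kips/bolt; interior L_c = 2.75 − 1.125 = 1.625, R_n = 70.688 kips/bolt. φR_n = 0.75 × (2×46.219 + 6×70.688) = 387.4 kips.
Tension yield (gross): A_g = 7.8125×0.625 = 4.8828 in². φR_n = 0.90 × 36 × 4.8828 = 158.2 kips.
Governing: min(320.4, 387.4, 158.2) = 158.2 kips → gross-section yield.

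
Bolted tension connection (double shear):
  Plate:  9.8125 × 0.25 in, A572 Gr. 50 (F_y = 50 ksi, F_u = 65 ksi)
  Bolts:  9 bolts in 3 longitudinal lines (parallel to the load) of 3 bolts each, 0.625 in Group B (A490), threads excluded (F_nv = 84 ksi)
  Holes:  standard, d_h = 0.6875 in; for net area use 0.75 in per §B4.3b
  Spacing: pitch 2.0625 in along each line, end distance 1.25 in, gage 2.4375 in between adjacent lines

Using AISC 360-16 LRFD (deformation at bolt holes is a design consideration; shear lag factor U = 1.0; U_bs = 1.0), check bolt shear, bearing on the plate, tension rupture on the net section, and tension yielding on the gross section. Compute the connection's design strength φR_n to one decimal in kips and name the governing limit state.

Bolt shear: A_b = π(0.625)²/4 = 0.3068 in². φR_n = 0.75 × 84 × 0.3068 × 9 × 2 = 347.9 kips.
Bearing (0.25 in plate, F_u = 65 ksi): end bolts L_c = 1.25 − 0.6875/2 = 0.90625, R_n = min(1.2×0.90625×0.25×65, 2.4×0.625×0.25×65) = 17.672 kips/bolt; interior L_c = 2.0625 − 0.6875 = 1.375, R_n = 24.375 kips/bolt. φR_n = 0.75 × (3×17.672 + 6×24.375) = 149.4 kips.
Tension rupture (net): A_n = (9.8125 − 3×0.75)×0.25 = 1.8906 in² (U = 1.0, A_e = A_n). φR_n = 0.75 × 65 × 1.8906 = 92.2 kips.
Tension yield (gross): A_g = 9.8125×0.25 = 2.4531 in². φR_n = 0.90 × 50 × 2.4531 = 110.4 kips.
Governing: min(347.9, 149.4, 92.2, 110.4) = 92.2 kips → net-section rupture.

92.2 kips (net-section rupture governs)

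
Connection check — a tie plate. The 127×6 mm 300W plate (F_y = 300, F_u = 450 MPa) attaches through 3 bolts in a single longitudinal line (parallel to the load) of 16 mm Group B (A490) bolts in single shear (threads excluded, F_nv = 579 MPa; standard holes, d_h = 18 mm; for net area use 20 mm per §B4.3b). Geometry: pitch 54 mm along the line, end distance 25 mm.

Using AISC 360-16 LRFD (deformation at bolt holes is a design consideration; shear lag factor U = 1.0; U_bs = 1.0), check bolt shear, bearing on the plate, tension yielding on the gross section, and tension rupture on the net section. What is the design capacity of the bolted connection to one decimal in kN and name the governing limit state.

194.4 kN (bearing governs)

Bolt shear: A_b = π(16)²/4 = 201.06 mm². φR_n = 0.75 × 579 × 201.06 × 3 × 1 = 261.9 kN.
Bearing (6 mm plate, F_u = 450 MPa): end bolts L_c = 25 − 18/2 = 16, R_n = min(1.2×16×6×450, 2.4×16×6×450) = 51.84 kN/bolt; interior L_c = 54 − 18 = 36, R_n = 103.68 kN/bolt. φR_n = 0.75 × (1×51.84 + 2×103.68) = 194.4 kN.
Tension yield (gross): A_g = 127×6 = 762 mm². φR_n = 0.90 × 300 × 762 = 205.7 kN.
Tension rupture (net): A_n = (127 − 1×20)×6 = 642 mm² (U = 1.0, A_e = A_n). φR_n = 0.75 × 450 × 642 = 216.7 kN.
Governing: min(261.9, 194.4, 205.7, 216.7) = 194.4 kN → bearing.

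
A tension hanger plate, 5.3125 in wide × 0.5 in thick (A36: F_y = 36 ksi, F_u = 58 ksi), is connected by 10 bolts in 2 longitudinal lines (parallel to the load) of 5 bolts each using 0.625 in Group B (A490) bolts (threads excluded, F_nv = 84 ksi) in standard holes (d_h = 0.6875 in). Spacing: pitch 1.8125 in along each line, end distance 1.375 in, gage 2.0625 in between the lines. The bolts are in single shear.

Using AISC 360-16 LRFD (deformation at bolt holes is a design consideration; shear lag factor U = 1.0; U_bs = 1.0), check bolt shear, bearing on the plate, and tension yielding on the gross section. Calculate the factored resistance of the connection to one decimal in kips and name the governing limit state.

Bolt shear: A_b = π(0.625)²/4 = 0.3068 in². φR_n = 0.75 × 84 × 0.3068 × 10 × 1 = 193.3 kips.
Bearing (0.5 in plate, F_u = 58 ksi): end bolts L_c = 1.375 − 0.6875/2 = 1.03125, R_n = min(1.2×1.03125×0.5×58, 2.4×0.625×0.5×58) = 35.888 kips/bolt; interior L_c = 1.8125 − 0.6875 = 1.125, R_n = 39.15 kips/bolt. φR_n = 0.75 × (2×35.888 + 8×39.15) = 288.7 kips.
Tension yield (gross): A_g = 5.3125×0.5 = 2.6563 in². φR_n = 0.90 × 36 × 2.6563 = 86.1 kips.
Governing: min(193.3, 288.7, 86.1) = 86.1 kips → gross-section yield.

86.1 kips (gross-section yield governs)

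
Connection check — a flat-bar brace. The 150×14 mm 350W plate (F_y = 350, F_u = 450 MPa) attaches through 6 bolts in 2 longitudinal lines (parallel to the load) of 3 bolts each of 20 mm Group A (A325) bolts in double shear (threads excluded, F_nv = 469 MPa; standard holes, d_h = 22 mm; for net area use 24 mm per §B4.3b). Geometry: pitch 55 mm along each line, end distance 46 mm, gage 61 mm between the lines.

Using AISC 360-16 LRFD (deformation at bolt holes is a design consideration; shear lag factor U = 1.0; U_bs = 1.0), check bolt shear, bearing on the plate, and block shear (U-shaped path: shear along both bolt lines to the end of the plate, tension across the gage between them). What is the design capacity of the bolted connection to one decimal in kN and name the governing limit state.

Bolt shear: A_b = π(20)²/4 = 314.16 mm². φR_n = 0.75 × 469 × 314.16 × 6 × 2 = 1326.1 kN.
Bearing (14 mm plate, F_u = 450 MPa): end bolts L_c = 46 − 22/2 = 35, R_n = min(1.2×35×14×450, 2.4×20×14×450) = 264.6 kN/bolt; interior L_c = 55 − 22 = 33, R_n = 249.48 kN/bolt. φR_n = 0.75 × (2×264.6 + 4×249.48) = 1145.3 kN.
Block shear: shear path 2×[46+2×55] = 2×156 mm, A_gv = 4368, A_nv = 2×(156 − 2.5×24)×14 = 2688 mm²; tension across gage: (61 − 1×24)×14 = 518 mm². R_n = min(0.6×450×2688, 0.6×350×4368) + 1.0×450×518 = min(725.76, 917.28) + 233.1 = 958.86 kN. φR_n = 0.75 × 958.86 = 719.1 kN.
Governing: min(1326.1, 1145.3, 719.1) = 719.1 kN → block shear.

719.1 kN (block shear governs)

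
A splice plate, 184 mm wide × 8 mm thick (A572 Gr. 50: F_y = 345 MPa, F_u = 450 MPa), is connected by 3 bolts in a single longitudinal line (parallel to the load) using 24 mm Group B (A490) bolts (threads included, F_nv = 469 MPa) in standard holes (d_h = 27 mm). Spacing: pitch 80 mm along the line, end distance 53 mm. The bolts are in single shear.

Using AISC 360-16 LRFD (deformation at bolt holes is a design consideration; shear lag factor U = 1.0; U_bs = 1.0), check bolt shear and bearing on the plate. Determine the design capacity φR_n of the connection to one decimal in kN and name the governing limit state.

Bolt shear: A_b = π(24)²/4 = 452.39 mm². φR_n = 0.75 × 469 × 452.39 × 3 × 1 = 477.4 kN.
Bearing (8 mm plate, F_u = 450 MPa): end bolts L_c = 53 − 27/2 = 39.5, R_n = min(1.2×39.5×8×450, 2.4×24×8×450) = 170.64 kN/bolt; interior L_c = 80 − 27 = 53, R_n = 207.36 kN/bolt. φR_n = 0.75 × (1×170.64 + 2×207.36) = 439.0 kN.
Governing: min(477.4, 439.0) = 439.0 kN → bearing.

439.0 kN (bearing governs)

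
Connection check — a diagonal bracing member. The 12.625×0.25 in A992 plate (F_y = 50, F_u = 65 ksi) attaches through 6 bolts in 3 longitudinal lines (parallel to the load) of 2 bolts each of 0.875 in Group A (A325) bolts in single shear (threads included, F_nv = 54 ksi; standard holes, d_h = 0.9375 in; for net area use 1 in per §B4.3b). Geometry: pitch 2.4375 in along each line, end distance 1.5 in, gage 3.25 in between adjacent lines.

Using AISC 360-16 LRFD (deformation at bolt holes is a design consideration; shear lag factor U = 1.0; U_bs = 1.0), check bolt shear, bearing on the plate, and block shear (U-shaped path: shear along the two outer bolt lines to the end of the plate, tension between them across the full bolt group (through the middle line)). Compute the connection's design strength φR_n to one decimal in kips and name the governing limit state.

90.5 kips (block shear governs)

Bolt shear: A_b = π(0.875)²/4 = 0.60132 in². φR_n = 0.75 × 54 × 0.60132 × 6 × 1 = 146.1 kips.
Bearing (0.25 in plate, F_u = 65 ksi): end bolts L_c = 1.5 − 0.9375/2 = 1.03125, R_n = min(1.2×1.03125×0.25×65, 2.4×0.875×0.25×65) = 20.109 kips/bolt; interior L_c = 2.4375 − 0.9375 = 1.5, R_n = 29.25 kips/bolt. φR_n = 0.75 × (3×20.109 + 3×29.25) = 111.1 kips.
Block shear: shear path 2×[1.5+1×2.4375] = 2×3.9375 in, A_gv = 1.9688, A_nv = 2×(3.9375 − 1.5×1)×0.25 = 1.2188 in²; tension across gage: (6.5 − 2×1)×0.25 = 1.125 in². R_n = min(0.6×65×1.2188, 0.6×50×1.9688) + 1.0×65×1.125 = min(47.533, 59.064) + 73.125 = 120.66 kips. φR_n = 0.75 × 120.66 = 90.5 kips.
Governing: min(146.1, 111.1, 90.5) = 90.5 kips → block shear.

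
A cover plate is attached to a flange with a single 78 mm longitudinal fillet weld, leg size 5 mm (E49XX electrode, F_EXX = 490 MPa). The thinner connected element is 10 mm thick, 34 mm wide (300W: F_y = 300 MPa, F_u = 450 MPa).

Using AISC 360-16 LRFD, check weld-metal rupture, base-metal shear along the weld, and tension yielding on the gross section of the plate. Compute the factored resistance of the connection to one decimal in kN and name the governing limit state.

60.8 kN (weld metal governs)

Weld metal: throat = 0.707×5 = 3.535 mm, L = 78 mm. φR_n = 0.75 × 0.6 × 490 × 3.535 × 78 = 60.8 kN.
Base metal shear (10 mm plate): yield φR_n = 1.0×0.6×300×10×78 = 140.4 kN; rupture φR_n = 0.75×0.6×450×10×78 = 158.0 kN; take 140.4 kN (yield).
Tension yield (gross): A_g = 34×10 = 340 mm². φR_n = 0.90 × 300 × 340 = 91.8 kN.
Governing: min(60.8, 140.4, 91.8) = 60.8 kN → weld metal.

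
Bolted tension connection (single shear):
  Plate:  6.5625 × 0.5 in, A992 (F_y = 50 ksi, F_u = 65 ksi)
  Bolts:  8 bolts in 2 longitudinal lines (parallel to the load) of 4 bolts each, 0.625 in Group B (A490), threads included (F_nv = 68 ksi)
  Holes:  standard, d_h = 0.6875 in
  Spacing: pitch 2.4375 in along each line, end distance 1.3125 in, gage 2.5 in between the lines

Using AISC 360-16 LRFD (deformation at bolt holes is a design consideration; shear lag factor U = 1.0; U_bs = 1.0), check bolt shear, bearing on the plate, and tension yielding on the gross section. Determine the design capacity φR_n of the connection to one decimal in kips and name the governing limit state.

Bolt shear: A_b = π(0.625)²/4 = 0.3068 in². φR_n = 0.75 × 68 × 0.3068 × 8 × 1 = 125.2 kips.
Bearing (0.5 in plate, F_u = 65 ksi): end bolts L_c = 1.3125 − 0.6875/2 = 0.96875, R_n = min(1.2×0.96875×0.5×65, 2.4×0.625×0.5×65) = 37.781 kips/bolt; interior L_c = 2.4375 − 0.6875 = 1.75, R_n = 48.75 kips/bolt. φR_n = 0.75 × (2×37.781 + 6×48.75) = 276.0 kips.
Tension yield (gross): A_g = 6.5625×0.5 = 3.2813 in². φR_n = 0.90 × 50 × 3.2813 = 147.7 kips.
Governing: min(125.2, 276.0, 147.7) = 125.2 kips → bolt shear.

125.2 kips (bolt shear governs)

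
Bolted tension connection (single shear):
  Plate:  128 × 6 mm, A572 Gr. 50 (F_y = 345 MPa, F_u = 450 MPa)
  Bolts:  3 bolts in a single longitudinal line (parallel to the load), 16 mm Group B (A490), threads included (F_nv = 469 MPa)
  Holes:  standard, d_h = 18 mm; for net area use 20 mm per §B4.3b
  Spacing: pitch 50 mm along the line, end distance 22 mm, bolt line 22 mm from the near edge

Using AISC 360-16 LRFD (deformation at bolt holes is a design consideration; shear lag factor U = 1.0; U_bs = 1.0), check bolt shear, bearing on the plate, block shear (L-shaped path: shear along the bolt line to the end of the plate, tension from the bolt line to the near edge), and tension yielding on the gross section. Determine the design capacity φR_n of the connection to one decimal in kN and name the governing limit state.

Bolt shear: A_b = π(16)²/4 = 201.06 mm². φR_n = 0.75 × 469 × 201.06 × 3 × 1 = 212.2 kN.
Bearing (6 mm plate, F_u = 450 MPa): end bolts L_c = 22 − 18/2 = 13, R_n = min(1.2×13×6×450, 2.4×16×6×450) = 42.12 kN/bolt; interior L_c = 50 − 18 = 32, R_n = 103.68 kN/bolt. φR_n = 0.75 × (1×42.12 + 2×103.68) = 187.1 kN.
Block shear: shear path 1×[22+2×50] = 1×122 mm, A_gv = 732, A_nv = 1×(122 − 2.5×20)×6 = 432 mm²; tension to near edge: (22 − 0.5×20)×6 = 72 mm². R_n = min(0.6×450×432, 0.6×345×732) + 1.0×450×72 = min(116.64, 151.52) + 32.4 = 149.04 kN. φR_n = 0.75 × 149.04 = 111.8 kN.
Tension yield (gross): A_g = 128×6 = 768 mm². φR_n = 0.90 × 345 × 768 = 238.5 kN.
Governing: min(212.2, 187.1, 111.8, 238.5) = 111.8 kN → block shear.

111.8 kN (block shear governs)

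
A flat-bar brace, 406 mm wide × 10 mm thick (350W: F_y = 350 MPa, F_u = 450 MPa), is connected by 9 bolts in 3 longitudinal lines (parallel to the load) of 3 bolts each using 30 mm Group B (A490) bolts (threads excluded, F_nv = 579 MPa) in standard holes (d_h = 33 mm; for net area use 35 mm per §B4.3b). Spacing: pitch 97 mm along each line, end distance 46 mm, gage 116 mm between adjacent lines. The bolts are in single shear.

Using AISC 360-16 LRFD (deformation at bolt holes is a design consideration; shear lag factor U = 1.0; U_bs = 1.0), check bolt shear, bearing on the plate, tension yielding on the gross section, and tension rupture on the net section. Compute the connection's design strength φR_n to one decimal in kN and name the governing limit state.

Bolt shear: A_b = π(30)²/4 = 706.86 mm². φR_n = 0.75 × 579 × 706.86 × 9 × 1 = 2762.6 kN.
Bearing (10 mm plate, F_u = 450 MPa): end bolts L_c = 46 − 33/2 = 29.5, R_n = min(1.2×29.5×10×450, 2.4×30×10×450) = 159.3 kN/bolt; interior L_c = 97 − 33 = 64, R_n = 324 kN/bolt. φR_n = 0.75 × (3×159.3 + 6×324) = 1816.4 kN.
Tension yield (gross): A_g = 406×10 = 4060 mm². φR_n = 0.90 × 350 × 4060 = 1278.9 kN.
Tension rupture (net): A_n = (406 − 3×35)×10 = 3010 mm² (U = 1.0, A_e = A_n). φR_n = 0.75 × 450 × 3010 = 1015.9 kN.
Governing: min(2762.6, 1816.4, 1278.9, 1015.9) = 1015.9 kN → net-section rupture.

1015.9 kN (net-section rupture governs)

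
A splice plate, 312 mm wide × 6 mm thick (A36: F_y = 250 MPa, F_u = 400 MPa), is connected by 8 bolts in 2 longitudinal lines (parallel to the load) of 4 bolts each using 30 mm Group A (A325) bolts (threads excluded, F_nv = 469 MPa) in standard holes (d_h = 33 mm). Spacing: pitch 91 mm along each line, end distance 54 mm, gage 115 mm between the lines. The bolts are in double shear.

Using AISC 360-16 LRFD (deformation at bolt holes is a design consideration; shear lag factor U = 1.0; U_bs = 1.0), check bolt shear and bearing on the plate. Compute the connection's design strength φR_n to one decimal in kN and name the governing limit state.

Bolt shear: A_b = π(30)²/4 = 706.86 mm². φR_n = 0.75 × 469 × 706.86 × 8 × 2 = 3978.2 kN.
Bearing (6 mm plate, F_u = 400 MPa): end bolts L_c = 54 − 33/2 = 37.5, R_n = min(1.2×37.5×6×400, 2.4×30×6×400) = 108 kN/bolt; interior L_c = 91 − 33 = 58, R_n = 167.04 kN/bolt. φR_n = 0.75 × (2×108 + 6×167.04) = 913.7 kN.
Governing: min(3978.2, 913.7) = 913.7 kN → bearing.

913.7 kN (bearing governs)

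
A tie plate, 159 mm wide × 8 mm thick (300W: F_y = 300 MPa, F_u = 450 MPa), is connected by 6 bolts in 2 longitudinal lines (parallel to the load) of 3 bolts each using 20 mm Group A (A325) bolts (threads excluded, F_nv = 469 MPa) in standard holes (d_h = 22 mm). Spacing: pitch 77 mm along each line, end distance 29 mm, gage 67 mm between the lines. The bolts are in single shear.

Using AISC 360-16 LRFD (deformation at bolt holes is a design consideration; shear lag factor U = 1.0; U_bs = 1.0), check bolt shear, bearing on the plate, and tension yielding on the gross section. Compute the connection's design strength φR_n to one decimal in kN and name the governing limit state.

Bolt shear: A_b = π(20)²/4 = 314.16 mm². φR_n = 0.75 × 469 × 314.16 × 6 × 1 = 663.0 kN.
Bearing (8 mm plate, F_u = 450 MPa): end bolts L_c = 29 − 22/2 = 18, R_n = min(1.2×18×8×450, 2.4×20×8×450) = 77.76 kN/bolt; interior L_c = 77 − 22 = 55, R_n = 172.8 kN/bolt. φR_n = 0.75 × (2×77.76 + 4×172.8) = 635.0 kN.
Tension yield (gross): A_g = 159×8 = 1272 mm². φR_n = 0.90 × 300 × 1272 = 343.4 kN.
Governing: min(663.0, 635.0, 343.4) = 343.4 kN → gross-section yield.

343.4 kN (gross-section yield governs)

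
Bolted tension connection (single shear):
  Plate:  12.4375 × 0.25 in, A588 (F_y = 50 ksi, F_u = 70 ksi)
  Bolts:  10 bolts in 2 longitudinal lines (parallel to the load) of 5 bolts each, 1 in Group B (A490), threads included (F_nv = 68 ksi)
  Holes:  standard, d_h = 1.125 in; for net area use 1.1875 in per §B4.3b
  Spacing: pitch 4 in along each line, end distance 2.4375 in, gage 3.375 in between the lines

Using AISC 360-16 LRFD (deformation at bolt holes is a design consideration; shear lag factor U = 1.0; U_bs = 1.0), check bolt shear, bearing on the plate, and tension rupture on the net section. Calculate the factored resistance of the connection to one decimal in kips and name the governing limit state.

Bolt shear: A_b = π(1)²/4 = 0.7854 in². φR_n = 0.75 × 68 × 0.7854 × 10 × 1 = 400.6 kips.
Bearing (0.25 in plate, F_u = 70 ksi): end bolts L_c = 2.4375 − 1.125/2 = 1.875, R_n = min(1.2×1.875×0.25×70, 2.4×1×0.25×70) = 39.375 kips/bolt; interior L_c = 4 − 1.125 = 2.875, R_n = 42 kips/bolt. φR_n = 0.75 × (2×39.375 + 8×42) = 311.1 kips.
Tension rupture (net): A_n = (12.4375 − 2×1.1875)×0.25 = 2.5156 in² (U = 1.0, A_e = A_n). φR_n = 0.75 × 70 × 2.5156 = 132.1 kips.
Governing: min(400.6, 311.1, 132.1) = 132.1 kips → net-section rupture.

132.1 kips (net-section rupture governs)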